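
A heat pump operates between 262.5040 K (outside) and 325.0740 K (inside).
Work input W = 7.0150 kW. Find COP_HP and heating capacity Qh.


COP = 325.0740 / 62.5700 = 5.1954
Qh = 5.1954 * 7.0150 = 36.4455 kW

COP = 5.1954, Qh = 36.4455 kW


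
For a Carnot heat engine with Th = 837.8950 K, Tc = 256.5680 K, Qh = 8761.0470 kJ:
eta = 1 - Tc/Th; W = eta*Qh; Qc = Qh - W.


eta = 1 - 256.5680/837.8950 = 0.6938
W = 0.6938 * 8761.0470 = 6078.3668 kJ
Qc = 8761.0470 - 6078.3668 = 2682.6802 kJ

eta = 69.3795%, W = 6078.3668 kJ, Qc = 2682.6802 kJ


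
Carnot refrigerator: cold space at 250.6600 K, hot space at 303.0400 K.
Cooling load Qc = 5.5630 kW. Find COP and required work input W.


COP = 250.6600 / 52.3800 = 4.7854
W = 5.5630 / 4.7854 = 1.1625 kW

COP = 4.7854, W = 1.1625 kW


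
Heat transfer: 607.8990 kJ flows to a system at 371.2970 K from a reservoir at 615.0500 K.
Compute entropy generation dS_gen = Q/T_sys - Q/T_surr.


dS_sys = 607.8990/371.2970 = 1.6372 kJ/K
dS_surr = -607.8990/615.0500 = -0.9884 kJ/K
dS_gen = 1.6372 - 0.9884 = 0.6489 kJ/K (irreversible)

dS_gen = 0.6489 kJ/K, irreversible


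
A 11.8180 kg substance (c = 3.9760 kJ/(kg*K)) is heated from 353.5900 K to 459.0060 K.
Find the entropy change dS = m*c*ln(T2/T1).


T2/T1 = 1.2981
ln(T2/T1) = 0.2609
dS = 11.8180 * 3.9760 * 0.2609 = 12.2605 kJ/K

12.2605 kJ/K


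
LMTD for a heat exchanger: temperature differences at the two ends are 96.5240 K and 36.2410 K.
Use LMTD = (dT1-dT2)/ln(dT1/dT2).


dT1/dT2 = 2.6634
ln(dT1/dT2) = 0.9796
LMTD = 60.2830 / 0.9796 = 61.5383 K

61.5383 K


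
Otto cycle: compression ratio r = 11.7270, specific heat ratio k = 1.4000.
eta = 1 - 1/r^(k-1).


r^(k-1) = 2.6772
eta = 1 - 1/2.6772 = 0.6265 = 62.6470%

62.6470%


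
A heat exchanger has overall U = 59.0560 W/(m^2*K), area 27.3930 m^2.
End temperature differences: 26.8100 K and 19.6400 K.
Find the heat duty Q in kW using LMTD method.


LMTD = 23.0394 K
Q = 59.0560 * 27.3930 * 23.0394 = 37271.2461 W = 37.2712 kW

37.2712 kW


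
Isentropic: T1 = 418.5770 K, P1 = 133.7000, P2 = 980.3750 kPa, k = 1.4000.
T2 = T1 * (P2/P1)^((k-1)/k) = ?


(k-1)/k = 0.2857
(P2/P1)^exp = 1.7669
T2 = 418.5770 * 1.7669 = 739.5929 K

739.5929 K


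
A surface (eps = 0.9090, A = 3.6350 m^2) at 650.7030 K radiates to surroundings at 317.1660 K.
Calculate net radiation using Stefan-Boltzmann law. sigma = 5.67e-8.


T^4 = 1.7928e+11
Tsurr^4 = 1.0119e+10
Q = 0.9090 * 5.67e-8 * 3.6350 * 1.6916e+11 = 31692.0567 W

31692.0567 W


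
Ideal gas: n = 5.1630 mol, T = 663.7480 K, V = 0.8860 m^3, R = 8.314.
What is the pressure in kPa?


P = nRT/V = 5.1630 * 8.314 * 663.7480 / 0.8860
= 28491.5037 / 0.8860 = 32157.4534 Pa = 32.1575 kPa

32.1575 kPa


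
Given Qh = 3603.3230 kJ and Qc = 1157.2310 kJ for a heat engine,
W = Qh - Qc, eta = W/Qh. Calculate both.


W = 3603.3230 - 1157.2310 = 2446.0920 kJ
eta = 2446.0920 / 3603.3230 = 0.6788 = 67.8843%

W = 2446.0920 kJ, eta = 67.8843%


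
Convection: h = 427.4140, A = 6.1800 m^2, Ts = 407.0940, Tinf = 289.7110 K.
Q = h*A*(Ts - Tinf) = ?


dT = 117.3830 K
Q = 427.4140 * 6.1800 * 117.3830 = 310057.6301 W

310057.6301 W


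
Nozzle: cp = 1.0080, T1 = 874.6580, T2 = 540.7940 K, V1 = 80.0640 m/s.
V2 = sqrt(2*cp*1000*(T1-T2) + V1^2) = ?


dT = 333.8640 K
2*cp*1000*dT = 673069.8240
V1^2 = 6410.2441
V2 = sqrt(679480.0681) = 824.3058 m/s

824.3058 m/s


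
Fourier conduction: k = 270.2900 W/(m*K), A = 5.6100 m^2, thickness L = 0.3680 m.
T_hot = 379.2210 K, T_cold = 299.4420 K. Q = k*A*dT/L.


dT = 79.7790 K
Q = 270.2900 * 5.6100 * 79.7790 / 0.3680 = 328725.6624 W

328725.6624 W


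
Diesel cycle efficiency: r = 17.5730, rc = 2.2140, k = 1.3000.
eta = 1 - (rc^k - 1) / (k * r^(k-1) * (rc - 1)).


r^(k-1) = 2.3629
rc^k = 2.8102
eta = 0.5146 = 51.4599%

51.4599%


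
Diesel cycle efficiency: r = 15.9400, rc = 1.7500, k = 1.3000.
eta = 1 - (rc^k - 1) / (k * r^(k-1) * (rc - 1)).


r^(k-1) = 2.2948
rc^k = 2.0699
eta = 0.5218 = 52.1819%

52.1819%


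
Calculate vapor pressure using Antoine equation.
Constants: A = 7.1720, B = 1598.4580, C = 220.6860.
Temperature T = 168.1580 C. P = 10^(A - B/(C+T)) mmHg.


C+T = 388.8440
B/(C+T) = 4.1108
log10(P) = 7.1720 - 4.1108 = 3.0612
P = 10^3.0612 = 1151.3435 mmHg

1151.3435 mmHg


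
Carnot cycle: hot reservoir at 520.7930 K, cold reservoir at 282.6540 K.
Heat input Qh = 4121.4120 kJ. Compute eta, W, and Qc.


eta = 1 - 282.6540/520.7930 = 0.4573
W = 0.4573 * 4121.4120 = 1884.5663 kJ
Qc = 4121.4120 - 1884.5663 = 2236.8457 kJ

eta = 45.7262%, W = 1884.5663 kJ, Qc = 2236.8457 kJ


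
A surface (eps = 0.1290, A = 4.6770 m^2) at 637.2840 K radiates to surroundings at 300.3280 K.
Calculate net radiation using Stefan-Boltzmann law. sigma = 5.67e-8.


T^4 = 1.6494e+11
Tsurr^4 = 8.1355e+09
Q = 0.1290 * 5.67e-8 * 4.6770 * 1.5681e+11 = 5364.2016 W

5364.2016 W


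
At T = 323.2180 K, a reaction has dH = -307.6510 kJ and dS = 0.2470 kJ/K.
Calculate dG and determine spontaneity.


T*dS = 323.2180 * 0.2470 = 79.8348 kJ
dG = -307.6510 - 79.8348 = -387.4858 kJ (spontaneous)

dG = -387.4858 kJ, spontaneous


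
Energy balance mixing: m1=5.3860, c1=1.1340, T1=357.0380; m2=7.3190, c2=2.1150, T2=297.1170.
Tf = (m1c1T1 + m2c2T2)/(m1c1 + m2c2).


num = 6779.9671
den = 21.5874
Tf = 314.0704 K

314.0704 K


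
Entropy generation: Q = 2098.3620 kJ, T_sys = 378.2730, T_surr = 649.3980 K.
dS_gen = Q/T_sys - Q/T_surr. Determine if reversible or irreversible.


dS_sys = 2098.3620/378.2730 = 5.5472 kJ/K
dS_surr = -2098.3620/649.3980 = -3.2312 kJ/K
dS_gen = 5.5472 - 3.2312 = 2.3160 kJ/K (irreversible)

dS_gen = 2.3160 kJ/K, irreversible


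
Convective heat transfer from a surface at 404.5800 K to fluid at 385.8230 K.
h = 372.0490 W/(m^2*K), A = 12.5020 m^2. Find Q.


dT = 18.7570 K
Q = 372.0490 * 12.5020 * 18.7570 = 87245.4957 W

87245.4957 W


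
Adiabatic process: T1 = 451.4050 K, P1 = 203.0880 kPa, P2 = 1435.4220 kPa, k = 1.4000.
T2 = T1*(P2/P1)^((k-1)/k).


(k-1)/k = 0.2857
(P2/P1)^exp = 1.7485
T2 = 451.4050 * 1.7485 = 789.2638 K

789.2638 K


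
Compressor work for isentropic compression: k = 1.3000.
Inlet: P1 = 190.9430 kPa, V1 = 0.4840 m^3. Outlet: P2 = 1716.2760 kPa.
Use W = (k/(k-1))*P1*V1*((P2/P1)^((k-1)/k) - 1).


(k-1)/k = 0.2308
(P2/P1)^exp = 1.6599
W = 4.3333 * 190.9430 * 0.4840 * (1.6599 - 1) = 264.2691 kJ

264.2691 kJ


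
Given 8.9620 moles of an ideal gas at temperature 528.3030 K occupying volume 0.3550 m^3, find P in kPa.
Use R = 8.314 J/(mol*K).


P = nRT/V = 8.9620 * 8.314 * 528.3030 / 0.3550
= 39363.8925 / 0.3550 = 110884.2041 Pa = 110.8842 kPa

110.8842 kPa


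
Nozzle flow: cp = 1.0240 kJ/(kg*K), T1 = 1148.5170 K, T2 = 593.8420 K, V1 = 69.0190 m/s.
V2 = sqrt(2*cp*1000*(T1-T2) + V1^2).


dT = 554.6750 K
2*cp*1000*dT = 1135974.4000
V1^2 = 4763.6224
V2 = sqrt(1140738.0224) = 1068.0534 m/s

1068.0534 m/s


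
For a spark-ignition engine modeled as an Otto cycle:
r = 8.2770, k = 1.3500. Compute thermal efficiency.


r^(k-1) = 2.0953
eta = 1 - 1/2.0953 = 0.5228 = 52.2752%

52.2752%


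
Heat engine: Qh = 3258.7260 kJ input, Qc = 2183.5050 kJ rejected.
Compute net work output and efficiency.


W = 3258.7260 - 2183.5050 = 1075.2210 kJ
eta = 1075.2210 / 3258.7260 = 0.3300 = 32.9951%

W = 1075.2210 kJ, eta = 32.9951%


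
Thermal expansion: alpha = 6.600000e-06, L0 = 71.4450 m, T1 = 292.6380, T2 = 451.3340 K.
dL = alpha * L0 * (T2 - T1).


dT = 158.6960 K
dL = 6.600000e-06 * 71.4450 * 158.6960 = 0.074831 m
L_final = 71.519831 m

dL = 0.074831 m


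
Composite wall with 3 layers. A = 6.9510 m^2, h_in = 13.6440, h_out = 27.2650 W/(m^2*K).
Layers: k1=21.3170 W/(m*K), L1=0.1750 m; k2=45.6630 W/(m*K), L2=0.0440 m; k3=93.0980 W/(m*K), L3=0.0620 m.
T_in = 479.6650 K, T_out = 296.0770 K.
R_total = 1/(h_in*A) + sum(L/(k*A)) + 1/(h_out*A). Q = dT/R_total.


R_conv_in = 1/(13.6440*6.9510) = 0.0105
R_1 = 0.1750/(21.3170*6.9510) = 0.0012
R_2 = 0.0440/(45.6630*6.9510) = 0.0001
R_3 = 0.0620/(93.0980*6.9510) = 9.5809e-05
R_conv_out = 1/(27.2650*6.9510) = 0.0053
R_total = 0.0172 K/W
Q = 183.5880 / 0.0172 = 10651.3500 W

R_total = 0.0172 K/W, Q = 10651.3500 W


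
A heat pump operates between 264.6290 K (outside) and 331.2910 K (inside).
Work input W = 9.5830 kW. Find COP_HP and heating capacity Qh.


COP = 331.2910 / 66.6620 = 4.9697
Qh = 4.9697 * 9.5830 = 47.6248 kW

COP = 4.9697, Qh = 47.6248 kW


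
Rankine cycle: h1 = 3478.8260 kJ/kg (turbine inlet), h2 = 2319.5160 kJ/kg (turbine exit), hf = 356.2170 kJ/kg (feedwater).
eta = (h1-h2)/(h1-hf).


W = 1159.3100 kJ/kg
Q_in = 3122.6090 kJ/kg
eta = 0.3713 = 37.1263%

eta = 37.1263%


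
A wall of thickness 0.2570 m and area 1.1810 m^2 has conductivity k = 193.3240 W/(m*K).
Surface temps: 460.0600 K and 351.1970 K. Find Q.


dT = 108.8630 K
Q = 193.3240 * 1.1810 * 108.8630 / 0.2570 = 96712.5523 W

96712.5523 W


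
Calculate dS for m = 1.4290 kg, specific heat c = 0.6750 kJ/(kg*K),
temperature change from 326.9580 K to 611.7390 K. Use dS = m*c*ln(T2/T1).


T2/T1 = 1.8710
ln(T2/T1) = 0.6265
dS = 1.4290 * 0.6750 * 0.6265 = 0.6043 kJ/K

0.6043 kJ/K


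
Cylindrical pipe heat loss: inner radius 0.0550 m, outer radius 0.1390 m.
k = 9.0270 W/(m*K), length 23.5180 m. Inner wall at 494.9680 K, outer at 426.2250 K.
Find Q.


dT = 68.7430 K
ln(ro/ri) = 0.9271
Q = 2*pi*9.0270*23.5180*68.7430 / 0.9271 = 98902.3269 W

98902.3269 W


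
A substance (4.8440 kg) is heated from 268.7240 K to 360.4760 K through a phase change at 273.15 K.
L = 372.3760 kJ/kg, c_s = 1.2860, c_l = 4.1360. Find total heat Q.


Q1 (sensible, solid) = 4.8440 * 1.2860 * 4.4260 = 27.5713 kJ
Q2 (latent) = 4.8440 * 372.3760 = 1803.7893 kJ
Q3 (sensible, liquid) = 4.8440 * 4.1360 * 87.3260 = 1749.5575 kJ
Q_total = 3580.9181 kJ

3580.9181 kJ


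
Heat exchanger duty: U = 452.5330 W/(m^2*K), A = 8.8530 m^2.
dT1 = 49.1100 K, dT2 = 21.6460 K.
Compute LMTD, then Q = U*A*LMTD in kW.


LMTD = 33.5237 K
Q = 452.5330 * 8.8530 * 33.5237 = 134305.0368 W = 134.3050 kW

134.3050 kW


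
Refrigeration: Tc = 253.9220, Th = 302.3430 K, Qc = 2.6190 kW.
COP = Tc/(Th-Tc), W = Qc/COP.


COP = 253.9220 / 48.4210 = 5.2440
W = 2.6190 / 5.2440 = 0.4994 kW

COP = 5.2440, W = 0.4994 kW


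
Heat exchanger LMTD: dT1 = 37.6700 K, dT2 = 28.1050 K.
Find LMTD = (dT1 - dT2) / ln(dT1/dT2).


dT1/dT2 = 1.3403
ln(dT1/dT2) = 0.2929
LMTD = 9.5650 / 0.2929 = 32.6544 K

32.6544 K


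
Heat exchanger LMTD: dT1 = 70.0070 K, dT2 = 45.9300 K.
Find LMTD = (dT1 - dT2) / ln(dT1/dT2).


dT1/dT2 = 1.5242
ln(dT1/dT2) = 0.4215
LMTD = 24.0770 / 0.4215 = 57.1253 K

57.1253 K


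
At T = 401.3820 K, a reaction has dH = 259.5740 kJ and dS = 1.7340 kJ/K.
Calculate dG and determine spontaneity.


T*dS = 401.3820 * 1.7340 = 695.9964 kJ
dG = 259.5740 - 695.9964 = -436.4224 kJ (spontaneous)

dG = -436.4224 kJ, spontaneous


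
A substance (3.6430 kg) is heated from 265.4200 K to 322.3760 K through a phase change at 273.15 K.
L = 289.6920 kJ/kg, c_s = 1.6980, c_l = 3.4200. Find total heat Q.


Q1 (sensible, solid) = 3.6430 * 1.6980 * 7.7300 = 47.8163 kJ
Q2 (latent) = 3.6430 * 289.6920 = 1055.3480 kJ
Q3 (sensible, liquid) = 3.6430 * 3.4200 * 49.2260 = 613.3097 kJ
Q_total = 1716.4740 kJ

1716.4740 kJ


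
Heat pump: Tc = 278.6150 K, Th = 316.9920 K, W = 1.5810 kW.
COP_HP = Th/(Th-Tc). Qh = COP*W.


COP = 316.9920 / 38.3770 = 8.2599
Qh = 8.2599 * 1.5810 = 13.0590 kW

COP = 8.2599, Qh = 13.0590 kW


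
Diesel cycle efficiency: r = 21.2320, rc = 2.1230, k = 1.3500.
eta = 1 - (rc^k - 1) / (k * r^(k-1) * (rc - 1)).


r^(k-1) = 2.9137
rc^k = 2.7630
eta = 0.6009 = 60.0888%

60.0888%


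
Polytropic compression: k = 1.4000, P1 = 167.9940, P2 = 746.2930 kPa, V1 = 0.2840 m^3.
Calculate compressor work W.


(k-1)/k = 0.2857
(P2/P1)^exp = 1.5312
W = 3.5000 * 167.9940 * 0.2840 * (1.5312 - 1) = 88.7036 kJ

88.7036 kJ


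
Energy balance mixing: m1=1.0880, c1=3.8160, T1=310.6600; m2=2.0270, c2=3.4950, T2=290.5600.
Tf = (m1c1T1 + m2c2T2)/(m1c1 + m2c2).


num = 3348.2338
den = 11.2362
Tf = 297.9870 K

297.9870 K


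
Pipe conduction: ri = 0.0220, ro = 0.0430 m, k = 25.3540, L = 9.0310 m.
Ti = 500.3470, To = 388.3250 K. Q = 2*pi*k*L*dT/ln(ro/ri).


dT = 112.0220 K
ln(ro/ri) = 0.6702
Q = 2*pi*25.3540*9.0310*112.0220 / 0.6702 = 240485.2981 W

240485.2981 W


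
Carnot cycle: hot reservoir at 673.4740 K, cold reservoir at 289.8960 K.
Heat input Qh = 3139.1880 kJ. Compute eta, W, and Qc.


eta = 1 - 289.8960/673.4740 = 0.5696
W = 0.5696 * 3139.1880 = 1787.9286 kJ
Qc = 3139.1880 - 1787.9286 = 1351.2594 kJ

eta = 56.9551%, W = 1787.9286 kJ, Qc = 1351.2594 kJ


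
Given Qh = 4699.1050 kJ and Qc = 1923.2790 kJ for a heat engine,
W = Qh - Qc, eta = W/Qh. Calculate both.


W = 4699.1050 - 1923.2790 = 2775.8260 kJ
eta = 2775.8260 / 4699.1050 = 0.5907 = 59.0714%

W = 2775.8260 kJ, eta = 59.0714%


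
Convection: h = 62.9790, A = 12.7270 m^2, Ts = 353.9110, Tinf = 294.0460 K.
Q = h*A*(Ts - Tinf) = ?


dT = 59.8650 K
Q = 62.9790 * 12.7270 * 59.8650 = 47983.8169 W

47983.8169 W


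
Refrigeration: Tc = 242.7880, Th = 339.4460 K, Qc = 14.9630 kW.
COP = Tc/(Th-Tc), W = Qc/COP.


COP = 242.7880 / 96.6580 = 2.5118
W = 14.9630 / 2.5118 = 5.9570 kW

COP = 2.5118, W = 5.9570 kW


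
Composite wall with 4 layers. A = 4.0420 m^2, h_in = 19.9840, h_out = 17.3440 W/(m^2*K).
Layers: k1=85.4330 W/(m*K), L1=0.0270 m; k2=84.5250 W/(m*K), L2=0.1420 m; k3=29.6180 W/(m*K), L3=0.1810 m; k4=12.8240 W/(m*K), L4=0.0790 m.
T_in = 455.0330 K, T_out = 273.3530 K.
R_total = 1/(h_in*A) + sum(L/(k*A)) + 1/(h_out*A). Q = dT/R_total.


R_conv_in = 1/(19.9840*4.0420) = 0.0124
R_1 = 0.0270/(85.4330*4.0420) = 7.8188e-05
R_2 = 0.1420/(84.5250*4.0420) = 0.0004
R_3 = 0.1810/(29.6180*4.0420) = 0.0015
R_4 = 0.0790/(12.8240*4.0420) = 0.0015
R_conv_out = 1/(17.3440*4.0420) = 0.0143
R_total = 0.0302 K/W
Q = 181.6800 / 0.0302 = 6021.0266 W

R_total = 0.0302 K/W, Q = 6021.0266 W


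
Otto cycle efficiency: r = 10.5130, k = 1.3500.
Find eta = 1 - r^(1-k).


r^(k-1) = 2.2783
eta = 1 - 1/2.2783 = 0.5611 = 56.1070%

56.1070%


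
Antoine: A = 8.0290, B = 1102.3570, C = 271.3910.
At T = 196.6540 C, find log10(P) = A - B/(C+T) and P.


C+T = 468.0450
B/(C+T) = 2.3552
log10(P) = 8.0290 - 2.3552 = 5.6738
P = 10^5.6738 = 471805.2725 mmHg

471805.2725 mmHg


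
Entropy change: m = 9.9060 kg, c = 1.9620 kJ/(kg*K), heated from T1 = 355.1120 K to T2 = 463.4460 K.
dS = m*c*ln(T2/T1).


T2/T1 = 1.3051
ln(T2/T1) = 0.2663
dS = 9.9060 * 1.9620 * 0.2663 = 5.1749 kJ/K

5.1749 kJ/K


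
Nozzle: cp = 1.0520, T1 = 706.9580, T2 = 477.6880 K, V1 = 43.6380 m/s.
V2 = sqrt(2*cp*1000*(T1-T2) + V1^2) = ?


dT = 229.2700 K
2*cp*1000*dT = 482384.0800
V1^2 = 1904.2750
V2 = sqrt(484288.3550) = 695.9083 m/s

695.9083 m/s


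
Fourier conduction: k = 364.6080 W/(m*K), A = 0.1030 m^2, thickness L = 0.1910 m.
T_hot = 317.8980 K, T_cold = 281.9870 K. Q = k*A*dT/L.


dT = 35.9110 K
Q = 364.6080 * 0.1030 * 35.9110 / 0.1910 = 7060.8592 W

7060.8592 W


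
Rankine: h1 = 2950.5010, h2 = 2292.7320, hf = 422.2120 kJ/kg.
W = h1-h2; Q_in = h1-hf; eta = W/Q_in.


W = 657.7690 kJ/kg
Q_in = 2528.2890 kJ/kg
eta = 0.2602 = 26.0164%

eta = 26.0164%


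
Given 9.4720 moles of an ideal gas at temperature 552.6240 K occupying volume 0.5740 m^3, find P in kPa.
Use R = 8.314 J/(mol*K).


P = nRT/V = 9.4720 * 8.314 * 552.6240 / 0.5740
= 43519.2549 / 0.5740 = 75817.5173 Pa = 75.8175 kPa

75.8175 kPa


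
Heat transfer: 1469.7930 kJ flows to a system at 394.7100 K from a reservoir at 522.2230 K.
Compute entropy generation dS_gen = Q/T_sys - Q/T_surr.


dS_sys = 1469.7930/394.7100 = 3.7237 kJ/K
dS_surr = -1469.7930/522.2230 = -2.8145 kJ/K
dS_gen = 3.7237 - 2.8145 = 0.9092 kJ/K (irreversible)

dS_gen = 0.9092 kJ/K, irreversible


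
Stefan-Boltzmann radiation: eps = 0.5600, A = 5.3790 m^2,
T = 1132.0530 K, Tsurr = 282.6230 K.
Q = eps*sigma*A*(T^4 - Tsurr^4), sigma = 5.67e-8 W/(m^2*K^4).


T^4 = 1.6424e+12
Tsurr^4 = 6.3801e+09
Q = 0.5600 * 5.67e-8 * 5.3790 * 1.6360e+12 = 279414.7056 W

279414.7056 W


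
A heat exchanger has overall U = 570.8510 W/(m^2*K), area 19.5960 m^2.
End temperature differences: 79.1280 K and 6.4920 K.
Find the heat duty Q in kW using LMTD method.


LMTD = 29.0486 K
Q = 570.8510 * 19.5960 * 29.0486 = 324949.5408 W = 324.9495 kW

324.9495 kW


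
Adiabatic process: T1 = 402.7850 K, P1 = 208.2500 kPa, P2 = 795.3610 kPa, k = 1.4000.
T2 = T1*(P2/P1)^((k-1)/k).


(k-1)/k = 0.2857
(P2/P1)^exp = 1.4665
T2 = 402.7850 * 1.4665 = 590.6811 K

590.6811 K


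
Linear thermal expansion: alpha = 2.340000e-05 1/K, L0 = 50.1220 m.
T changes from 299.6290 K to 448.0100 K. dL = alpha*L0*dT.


dT = 148.3810 K
dL = 2.340000e-05 * 50.1220 * 148.3810 = 0.174029 m
L_final = 50.296029 m

dL = 0.174029 m


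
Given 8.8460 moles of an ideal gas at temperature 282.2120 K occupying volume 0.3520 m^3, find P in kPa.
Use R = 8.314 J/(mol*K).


P = nRT/V = 8.8460 * 8.314 * 282.2120 / 0.3520
= 20755.4633 / 0.3520 = 58964.3843 Pa = 58.9644 kPa

58.9644 kPa


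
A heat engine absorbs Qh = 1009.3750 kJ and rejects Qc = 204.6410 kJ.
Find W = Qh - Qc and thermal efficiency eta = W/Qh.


W = 1009.3750 - 204.6410 = 804.7340 kJ
eta = 804.7340 / 1009.3750 = 0.7973 = 79.7260%

W = 804.7340 kJ, eta = 79.7260%


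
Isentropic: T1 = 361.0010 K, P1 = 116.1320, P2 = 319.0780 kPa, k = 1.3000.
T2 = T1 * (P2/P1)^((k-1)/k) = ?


(k-1)/k = 0.2308
(P2/P1)^exp = 1.2627
T2 = 361.0010 * 1.2627 = 455.8305 K

455.8305 K


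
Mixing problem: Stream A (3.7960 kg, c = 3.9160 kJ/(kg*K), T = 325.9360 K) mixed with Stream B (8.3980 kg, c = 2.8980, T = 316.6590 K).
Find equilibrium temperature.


num = 12551.7410
den = 39.2025
Tf = 320.1767 K

320.1767 K


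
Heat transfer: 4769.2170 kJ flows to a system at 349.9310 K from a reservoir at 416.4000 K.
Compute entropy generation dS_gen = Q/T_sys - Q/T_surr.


dS_sys = 4769.2170/349.9310 = 13.6290 kJ/K
dS_surr = -4769.2170/416.4000 = -11.4535 kJ/K
dS_gen = 13.6290 - 11.4535 = 2.1756 kJ/K (irreversible)

dS_gen = 2.1756 kJ/K, irreversible


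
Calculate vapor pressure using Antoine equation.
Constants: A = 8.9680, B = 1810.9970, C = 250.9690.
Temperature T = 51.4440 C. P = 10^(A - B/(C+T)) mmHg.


C+T = 302.4130
B/(C+T) = 5.9885
log10(P) = 8.9680 - 5.9885 = 2.9795
P = 10^2.9795 = 953.9174 mmHg

953.9174 mmHg


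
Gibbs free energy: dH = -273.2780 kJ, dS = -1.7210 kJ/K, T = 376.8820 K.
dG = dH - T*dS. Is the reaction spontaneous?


T*dS = 376.8820 * -1.7210 = -648.6139 kJ
dG = -273.2780 + 648.6139 = 375.3359 kJ (non-spontaneous)

dG = 375.3359 kJ, non-spontaneous


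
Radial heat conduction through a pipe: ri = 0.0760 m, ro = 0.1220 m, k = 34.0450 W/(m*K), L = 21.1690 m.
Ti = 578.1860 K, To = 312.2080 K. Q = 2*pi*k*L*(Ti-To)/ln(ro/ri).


dT = 265.9780 K
ln(ro/ri) = 0.4733
Q = 2*pi*34.0450*21.1690*265.9780 / 0.4733 = 2544802.2716 W

2544802.2716 W


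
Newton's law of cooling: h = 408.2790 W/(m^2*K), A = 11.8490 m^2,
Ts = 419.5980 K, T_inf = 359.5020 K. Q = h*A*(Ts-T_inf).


dT = 60.0960 K
Q = 408.2790 * 11.8490 * 60.0960 = 290726.2913 W

290726.2913 W


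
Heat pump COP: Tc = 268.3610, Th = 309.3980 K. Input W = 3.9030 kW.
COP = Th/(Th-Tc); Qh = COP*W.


COP = 309.3980 / 41.0370 = 7.5395
Qh = 7.5395 * 3.9030 = 29.4266 kW

COP = 7.5395, Qh = 29.4266 kW


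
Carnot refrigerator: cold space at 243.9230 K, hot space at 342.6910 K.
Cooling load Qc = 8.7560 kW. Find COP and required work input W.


COP = 243.9230 / 98.7680 = 2.4697
W = 8.7560 / 2.4697 = 3.5454 kW

COP = 2.4697, W = 3.5454 kW


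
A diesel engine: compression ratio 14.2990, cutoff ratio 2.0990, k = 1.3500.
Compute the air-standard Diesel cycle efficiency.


r^(k-1) = 2.5372
rc^k = 2.7209
eta = 0.5428 = 54.2834%

54.2834%


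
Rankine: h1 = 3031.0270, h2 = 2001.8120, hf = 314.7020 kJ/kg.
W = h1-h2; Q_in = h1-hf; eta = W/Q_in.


W = 1029.2150 kJ/kg
Q_in = 2716.3250 kJ/kg
eta = 0.3789 = 37.8900%

eta = 37.8900%


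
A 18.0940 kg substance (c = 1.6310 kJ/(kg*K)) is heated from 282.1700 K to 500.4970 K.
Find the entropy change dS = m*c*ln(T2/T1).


T2/T1 = 1.7737
ln(T2/T1) = 0.5731
dS = 18.0940 * 1.6310 * 0.5731 = 16.9127 kJ/K

16.9127 kJ/K


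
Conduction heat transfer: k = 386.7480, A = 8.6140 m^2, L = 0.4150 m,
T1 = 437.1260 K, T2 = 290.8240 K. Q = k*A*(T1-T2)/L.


dT = 146.3020 K
Q = 386.7480 * 8.6140 * 146.3020 / 0.4150 = 1174451.5633 W

1174451.5633 W


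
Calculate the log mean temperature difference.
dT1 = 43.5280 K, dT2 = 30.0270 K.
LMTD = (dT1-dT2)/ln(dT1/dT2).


dT1/dT2 = 1.4496
ln(dT1/dT2) = 0.3713
LMTD = 13.5010 / 0.3713 = 36.3607 K

36.3607 K


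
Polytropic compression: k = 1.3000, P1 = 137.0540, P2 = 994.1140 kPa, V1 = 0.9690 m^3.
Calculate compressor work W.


(k-1)/k = 0.2308
(P2/P1)^exp = 1.5797
W = 4.3333 * 137.0540 * 0.9690 * (1.5797 - 1) = 333.6377 kJ

333.6377 kJ


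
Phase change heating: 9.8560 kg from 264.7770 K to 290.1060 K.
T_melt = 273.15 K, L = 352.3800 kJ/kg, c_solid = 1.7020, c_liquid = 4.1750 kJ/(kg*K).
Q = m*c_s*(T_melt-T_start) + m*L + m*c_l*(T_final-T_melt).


Q1 (sensible, solid) = 9.8560 * 1.7020 * 8.3730 = 140.4563 kJ
Q2 (latent) = 9.8560 * 352.3800 = 3473.0573 kJ
Q3 (sensible, liquid) = 9.8560 * 4.1750 * 16.9560 = 697.7191 kJ
Q_total = 4311.2327 kJ

4311.2327 kJ


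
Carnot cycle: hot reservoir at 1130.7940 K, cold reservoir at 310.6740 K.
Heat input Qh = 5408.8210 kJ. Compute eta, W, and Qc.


eta = 1 - 310.6740/1130.7940 = 0.7253
W = 0.7253 * 5408.8210 = 3922.8032 kJ
Qc = 5408.8210 - 3922.8032 = 1486.0178 kJ

eta = 72.5260%, W = 3922.8032 kJ, Qc = 1486.0178 kJ


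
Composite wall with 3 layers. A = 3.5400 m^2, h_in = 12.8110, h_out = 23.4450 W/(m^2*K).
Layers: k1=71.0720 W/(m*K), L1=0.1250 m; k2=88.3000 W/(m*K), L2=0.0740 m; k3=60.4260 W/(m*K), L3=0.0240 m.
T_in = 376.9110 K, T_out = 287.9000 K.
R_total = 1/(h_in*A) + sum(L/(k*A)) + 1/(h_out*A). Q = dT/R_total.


R_conv_in = 1/(12.8110*3.5400) = 0.0221
R_1 = 0.1250/(71.0720*3.5400) = 0.0005
R_2 = 0.0740/(88.3000*3.5400) = 0.0002
R_3 = 0.0240/(60.4260*3.5400) = 0.0001
R_conv_out = 1/(23.4450*3.5400) = 0.0120
R_total = 0.0349 K/W
Q = 89.0110 / 0.0349 = 2547.1814 W

R_total = 0.0349 K/W, Q = 2547.1814 W


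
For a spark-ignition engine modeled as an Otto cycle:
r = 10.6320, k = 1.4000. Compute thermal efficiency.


r^(k-1) = 2.5742
eta = 1 - 1/2.5742 = 0.6115 = 61.1533%

61.1533%


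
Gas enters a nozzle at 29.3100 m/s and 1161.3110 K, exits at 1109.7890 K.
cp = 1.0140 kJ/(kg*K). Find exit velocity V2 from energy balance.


dT = 51.5220 K
2*cp*1000*dT = 104486.6160
V1^2 = 859.0761
V2 = sqrt(105345.6921) = 324.5700 m/s

324.5700 m/s


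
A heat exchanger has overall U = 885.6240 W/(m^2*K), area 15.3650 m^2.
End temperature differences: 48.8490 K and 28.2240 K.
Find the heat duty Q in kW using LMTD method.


LMTD = 37.5984 K
Q = 885.6240 * 15.3650 * 37.5984 = 511623.8608 W = 511.6239 kW

511.6239 kW


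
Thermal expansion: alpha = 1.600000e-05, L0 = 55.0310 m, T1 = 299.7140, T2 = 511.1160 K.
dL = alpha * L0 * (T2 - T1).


dT = 211.4020 K
dL = 1.600000e-05 * 55.0310 * 211.4020 = 0.186139 m
L_final = 55.217139 m

dL = 0.186139 m


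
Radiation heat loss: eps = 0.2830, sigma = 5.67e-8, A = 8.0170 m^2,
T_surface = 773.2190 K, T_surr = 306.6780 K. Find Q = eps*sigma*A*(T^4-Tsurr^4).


T^4 = 3.5745e+11
Tsurr^4 = 8.8457e+09
Q = 0.2830 * 5.67e-8 * 8.0170 * 3.4860e+11 = 44844.4597 W

44844.4597 W


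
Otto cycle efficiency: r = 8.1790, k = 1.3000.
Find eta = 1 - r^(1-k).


r^(k-1) = 1.8785
eta = 1 - 1/1.8785 = 0.4677 = 46.7659%

46.7659%


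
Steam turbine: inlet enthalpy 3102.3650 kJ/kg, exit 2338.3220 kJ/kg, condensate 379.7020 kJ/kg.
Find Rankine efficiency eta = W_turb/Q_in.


W = 764.0430 kJ/kg
Q_in = 2722.6630 kJ/kg
eta = 0.2806 = 28.0623%

eta = 28.0623%


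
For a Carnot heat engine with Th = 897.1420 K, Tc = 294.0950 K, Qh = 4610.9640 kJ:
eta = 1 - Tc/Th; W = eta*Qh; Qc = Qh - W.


eta = 1 - 294.0950/897.1420 = 0.6722
W = 0.6722 * 4610.9640 = 3099.4291 kJ
Qc = 4610.9640 - 3099.4291 = 1511.5349 kJ

eta = 67.2187%, W = 3099.4291 kJ, Qc = 1511.5349 kJ


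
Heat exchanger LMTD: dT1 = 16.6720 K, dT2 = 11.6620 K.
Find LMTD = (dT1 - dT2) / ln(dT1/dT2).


dT1/dT2 = 1.4296
ln(dT1/dT2) = 0.3574
LMTD = 5.0100 / 0.3574 = 14.0181 K

14.0181 K


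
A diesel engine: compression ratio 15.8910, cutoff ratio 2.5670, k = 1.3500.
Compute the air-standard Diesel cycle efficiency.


r^(k-1) = 2.6327
rc^k = 3.5705
eta = 0.5385 = 53.8463%

53.8463%


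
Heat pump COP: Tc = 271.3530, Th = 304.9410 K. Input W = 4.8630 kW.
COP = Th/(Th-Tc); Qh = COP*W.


COP = 304.9410 / 33.5880 = 9.0789
Qh = 9.0789 * 4.8630 = 44.1505 kW

COP = 9.0789, Qh = 44.1505 kW


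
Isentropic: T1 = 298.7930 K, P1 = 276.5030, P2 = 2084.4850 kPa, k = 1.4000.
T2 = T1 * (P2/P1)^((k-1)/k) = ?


(k-1)/k = 0.2857
(P2/P1)^exp = 1.7810
T2 = 298.7930 * 1.7810 = 532.1417 K

532.1417 K


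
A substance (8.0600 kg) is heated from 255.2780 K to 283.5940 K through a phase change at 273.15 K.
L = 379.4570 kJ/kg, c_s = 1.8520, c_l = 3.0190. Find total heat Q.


Q1 (sensible, solid) = 8.0600 * 1.8520 * 17.8720 = 266.7775 kJ
Q2 (latent) = 8.0600 * 379.4570 = 3058.4234 kJ
Q3 (sensible, liquid) = 8.0600 * 3.0190 * 10.4440 = 254.1353 kJ
Q_total = 3579.3362 kJ

3579.3362 kJ


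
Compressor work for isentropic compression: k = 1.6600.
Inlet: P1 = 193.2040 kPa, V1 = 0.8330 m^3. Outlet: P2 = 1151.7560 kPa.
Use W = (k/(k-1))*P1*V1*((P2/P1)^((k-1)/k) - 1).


(k-1)/k = 0.3976
(P2/P1)^exp = 2.0336
W = 2.5152 * 193.2040 * 0.8330 * (2.0336 - 1) = 418.3940 kJ

418.3940 kJ


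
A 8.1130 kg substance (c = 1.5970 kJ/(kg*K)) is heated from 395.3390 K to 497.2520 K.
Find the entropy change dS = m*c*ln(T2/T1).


T2/T1 = 1.2578
ln(T2/T1) = 0.2294
dS = 8.1130 * 1.5970 * 0.2294 = 2.9716 kJ/K

2.9716 kJ/K


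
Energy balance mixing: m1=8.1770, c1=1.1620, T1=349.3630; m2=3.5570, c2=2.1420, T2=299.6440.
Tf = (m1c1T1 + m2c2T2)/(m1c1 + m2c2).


num = 5602.5491
den = 17.1208
Tf = 327.2370 K

327.2370 K


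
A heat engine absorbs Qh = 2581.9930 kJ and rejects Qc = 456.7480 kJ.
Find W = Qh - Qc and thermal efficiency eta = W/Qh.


W = 2581.9930 - 456.7480 = 2125.2450 kJ
eta = 2125.2450 / 2581.9930 = 0.8231 = 82.3103%

W = 2125.2450 kJ, eta = 82.3103%


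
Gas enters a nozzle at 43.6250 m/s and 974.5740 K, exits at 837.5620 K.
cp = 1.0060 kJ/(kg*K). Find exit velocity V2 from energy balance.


dT = 137.0120 K
2*cp*1000*dT = 275668.1440
V1^2 = 1903.1406
V2 = sqrt(277571.2846) = 526.8503 m/s

526.8503 m/s


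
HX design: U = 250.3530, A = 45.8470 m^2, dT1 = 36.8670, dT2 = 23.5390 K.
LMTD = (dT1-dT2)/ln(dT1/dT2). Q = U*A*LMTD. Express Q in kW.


LMTD = 29.7064 K
Q = 250.3530 * 45.8470 * 29.7064 = 340967.5712 W = 340.9676 kW

340.9676 kW


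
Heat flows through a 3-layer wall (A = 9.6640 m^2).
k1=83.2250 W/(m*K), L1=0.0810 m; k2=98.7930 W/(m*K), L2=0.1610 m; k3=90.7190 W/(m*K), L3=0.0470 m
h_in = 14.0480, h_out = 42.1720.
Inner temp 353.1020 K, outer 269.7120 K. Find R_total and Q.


R_conv_in = 1/(14.0480*9.6640) = 0.0074
R_1 = 0.0810/(83.2250*9.6640) = 0.0001
R_2 = 0.1610/(98.7930*9.6640) = 0.0002
R_3 = 0.0470/(90.7190*9.6640) = 5.3610e-05
R_conv_out = 1/(42.1720*9.6640) = 0.0025
R_total = 0.0101 K/W
Q = 83.3900 / 0.0101 = 8221.7696 W

R_total = 0.0101 K/W, Q = 8221.7696 W


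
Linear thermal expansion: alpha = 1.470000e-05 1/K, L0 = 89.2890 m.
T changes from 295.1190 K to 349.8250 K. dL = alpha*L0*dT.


dT = 54.7060 K
dL = 1.470000e-05 * 89.2890 * 54.7060 = 0.071804 m
L_final = 89.360804 m

dL = 0.071804 m


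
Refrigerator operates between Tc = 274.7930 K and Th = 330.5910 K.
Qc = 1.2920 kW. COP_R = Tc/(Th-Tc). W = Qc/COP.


COP = 274.7930 / 55.7980 = 4.9248
W = 1.2920 / 4.9248 = 0.2623 kW

COP = 4.9248, W = 0.2623 kW


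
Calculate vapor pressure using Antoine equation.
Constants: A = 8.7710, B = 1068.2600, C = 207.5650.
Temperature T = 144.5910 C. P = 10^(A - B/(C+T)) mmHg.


C+T = 352.1560
B/(C+T) = 3.0335
log10(P) = 8.7710 - 3.0335 = 5.7375
P = 10^5.7375 = 546405.2204 mmHg

546405.2204 mmHg


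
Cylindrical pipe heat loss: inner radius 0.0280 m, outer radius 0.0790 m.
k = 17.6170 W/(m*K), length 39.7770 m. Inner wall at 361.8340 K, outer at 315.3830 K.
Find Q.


dT = 46.4510 K
ln(ro/ri) = 1.0372
Q = 2*pi*17.6170*39.7770*46.4510 / 1.0372 = 197177.9105 W

197177.9105 W


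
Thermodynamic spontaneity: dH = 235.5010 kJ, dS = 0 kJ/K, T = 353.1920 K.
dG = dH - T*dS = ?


T*dS = 353.1920 * 0 = 0 kJ
dG = 235.5010 - 0 = 235.5010 kJ (non-spontaneous)

dG = 235.5010 kJ, non-spontaneous


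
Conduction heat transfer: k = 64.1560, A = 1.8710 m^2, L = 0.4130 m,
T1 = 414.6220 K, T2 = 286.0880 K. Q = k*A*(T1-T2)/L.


dT = 128.5340 K
Q = 64.1560 * 1.8710 * 128.5340 / 0.4130 = 37357.6060 W

37357.6060 W


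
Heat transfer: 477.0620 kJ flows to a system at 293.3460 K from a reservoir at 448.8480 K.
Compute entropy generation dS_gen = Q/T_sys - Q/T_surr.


dS_sys = 477.0620/293.3460 = 1.6263 kJ/K
dS_surr = -477.0620/448.8480 = -1.0629 kJ/K
dS_gen = 1.6263 - 1.0629 = 0.5634 kJ/K (irreversible)

dS_gen = 0.5634 kJ/K, irreversible


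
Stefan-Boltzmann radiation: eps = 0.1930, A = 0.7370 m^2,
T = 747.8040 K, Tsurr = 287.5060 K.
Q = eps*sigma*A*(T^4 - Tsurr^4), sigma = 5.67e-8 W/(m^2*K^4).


T^4 = 3.1272e+11
Tsurr^4 = 6.8326e+09
Q = 0.1930 * 5.67e-8 * 0.7370 * 3.0588e+11 = 2466.9752 W

2466.9752 W


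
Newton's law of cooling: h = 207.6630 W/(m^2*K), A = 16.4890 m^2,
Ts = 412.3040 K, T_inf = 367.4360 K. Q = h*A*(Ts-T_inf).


dT = 44.8680 K
Q = 207.6630 * 16.4890 * 44.8680 = 153634.9958 W

153634.9958 W


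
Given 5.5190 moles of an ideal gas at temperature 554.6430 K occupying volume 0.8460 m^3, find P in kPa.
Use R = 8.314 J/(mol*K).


P = nRT/V = 5.5190 * 8.314 * 554.6430 / 0.8460
= 25449.7752 / 0.8460 = 30082.4766 Pa = 30.0825 kPa

30.0825 kPa


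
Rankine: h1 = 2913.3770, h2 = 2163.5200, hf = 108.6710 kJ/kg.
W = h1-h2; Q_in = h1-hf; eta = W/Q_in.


W = 749.8570 kJ/kg
Q_in = 2804.7060 kJ/kg
eta = 0.2674 = 26.7357%

eta = 26.7357%


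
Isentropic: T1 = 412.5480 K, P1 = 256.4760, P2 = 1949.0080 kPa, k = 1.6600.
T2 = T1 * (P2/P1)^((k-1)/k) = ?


(k-1)/k = 0.3976
(P2/P1)^exp = 2.2397
T2 = 412.5480 * 2.2397 = 923.9722 K

923.9722 K


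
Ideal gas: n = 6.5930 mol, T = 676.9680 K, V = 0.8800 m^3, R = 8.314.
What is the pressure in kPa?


P = nRT/V = 6.5930 * 8.314 * 676.9680 / 0.8800
= 37107.4607 / 0.8800 = 42167.5690 Pa = 42.1676 kPa

42.1676 kPa


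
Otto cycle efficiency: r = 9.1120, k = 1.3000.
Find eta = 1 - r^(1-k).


r^(k-1) = 1.9404
eta = 1 - 1/1.9404 = 0.4846 = 48.4634%

48.4634%


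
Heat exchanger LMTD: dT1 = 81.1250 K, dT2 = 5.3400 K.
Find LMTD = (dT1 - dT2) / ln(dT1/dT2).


dT1/dT2 = 15.1919
ln(dT1/dT2) = 2.7208
LMTD = 75.7850 / 2.7208 = 27.8543 K

27.8543 K


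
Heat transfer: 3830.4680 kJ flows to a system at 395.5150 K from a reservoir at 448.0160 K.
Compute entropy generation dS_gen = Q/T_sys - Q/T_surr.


dS_sys = 3830.4680/395.5150 = 9.6848 kJ/K
dS_surr = -3830.4680/448.0160 = -8.5498 kJ/K
dS_gen = 9.6848 - 8.5498 = 1.1349 kJ/K (irreversible)

dS_gen = 1.1349 kJ/K, irreversible


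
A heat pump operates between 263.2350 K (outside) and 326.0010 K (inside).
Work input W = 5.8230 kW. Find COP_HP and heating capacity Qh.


COP = 326.0010 / 62.7660 = 5.1939
Qh = 5.1939 * 5.8230 = 30.2441 kW

COP = 5.1939, Qh = 30.2441 kW


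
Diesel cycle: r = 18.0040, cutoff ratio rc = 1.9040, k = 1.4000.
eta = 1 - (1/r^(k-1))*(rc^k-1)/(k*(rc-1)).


r^(k-1) = 3.1780
rc^k = 2.4634
eta = 0.6362 = 63.6155%

63.6155%


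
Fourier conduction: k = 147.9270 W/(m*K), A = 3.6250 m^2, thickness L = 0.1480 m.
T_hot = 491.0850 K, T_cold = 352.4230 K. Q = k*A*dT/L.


dT = 138.6620 K
Q = 147.9270 * 3.6250 * 138.6620 / 0.1480 = 502401.8214 W

502401.8214 W


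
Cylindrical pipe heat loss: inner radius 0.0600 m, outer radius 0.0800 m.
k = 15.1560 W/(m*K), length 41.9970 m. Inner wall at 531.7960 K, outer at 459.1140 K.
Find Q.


dT = 72.6820 K
ln(ro/ri) = 0.2877
Q = 2*pi*15.1560*41.9970*72.6820 / 0.2877 = 1010408.0645 W

1010408.0645 W


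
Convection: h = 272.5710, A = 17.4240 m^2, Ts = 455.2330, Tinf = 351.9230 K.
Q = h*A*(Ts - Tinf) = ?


dT = 103.3100 K
Q = 272.5710 * 17.4240 * 103.3100 = 490647.8176 W

490647.8176 W


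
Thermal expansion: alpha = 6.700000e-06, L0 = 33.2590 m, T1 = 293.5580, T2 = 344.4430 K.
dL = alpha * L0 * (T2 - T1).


dT = 50.8850 K
dL = 6.700000e-06 * 33.2590 * 50.8850 = 0.011339 m
L_final = 33.270339 m

dL = 0.011339 m


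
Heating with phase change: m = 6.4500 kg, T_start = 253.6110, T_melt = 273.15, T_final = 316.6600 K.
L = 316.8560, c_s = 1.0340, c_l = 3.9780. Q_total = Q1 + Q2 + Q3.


Q1 (sensible, solid) = 6.4500 * 1.0340 * 19.5390 = 130.3115 kJ
Q2 (latent) = 6.4500 * 316.8560 = 2043.7212 kJ
Q3 (sensible, liquid) = 6.4500 * 3.9780 * 43.5100 = 1116.3839 kJ
Q_total = 3290.4166 kJ

3290.4166 kJ


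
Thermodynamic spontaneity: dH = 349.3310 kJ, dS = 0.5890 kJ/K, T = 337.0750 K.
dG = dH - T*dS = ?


T*dS = 337.0750 * 0.5890 = 198.5372 kJ
dG = 349.3310 - 198.5372 = 150.7938 kJ (non-spontaneous)

dG = 150.7938 kJ, non-spontaneous


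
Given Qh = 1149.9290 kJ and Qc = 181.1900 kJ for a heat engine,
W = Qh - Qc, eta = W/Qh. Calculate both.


W = 1149.9290 - 181.1900 = 968.7390 kJ
eta = 968.7390 / 1149.9290 = 0.8424 = 84.2434%

W = 968.7390 kJ, eta = 84.2434%


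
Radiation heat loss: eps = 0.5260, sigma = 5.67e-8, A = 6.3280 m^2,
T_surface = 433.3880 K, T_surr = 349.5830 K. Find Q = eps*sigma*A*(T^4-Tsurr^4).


T^4 = 3.5278e+10
Tsurr^4 = 1.4935e+10
Q = 0.5260 * 5.67e-8 * 6.3280 * 2.0343e+10 = 3839.3651 W

3839.3651 W


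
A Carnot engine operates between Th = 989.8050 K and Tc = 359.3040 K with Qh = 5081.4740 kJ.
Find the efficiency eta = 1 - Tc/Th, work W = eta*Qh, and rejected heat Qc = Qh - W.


eta = 1 - 359.3040/989.8050 = 0.6370
W = 0.6370 * 5081.4740 = 3236.8744 kJ
Qc = 5081.4740 - 3236.8744 = 1844.5996 kJ

eta = 63.6995%, W = 3236.8744 kJ, Qc = 1844.5996 kJ


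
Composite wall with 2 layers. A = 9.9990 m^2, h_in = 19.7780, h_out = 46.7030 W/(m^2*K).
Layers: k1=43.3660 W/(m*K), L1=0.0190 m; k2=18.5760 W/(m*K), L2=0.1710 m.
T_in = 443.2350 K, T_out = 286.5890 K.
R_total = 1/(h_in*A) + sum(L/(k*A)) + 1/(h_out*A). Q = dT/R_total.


R_conv_in = 1/(19.7780*9.9990) = 0.0051
R_1 = 0.0190/(43.3660*9.9990) = 4.3818e-05
R_2 = 0.1710/(18.5760*9.9990) = 0.0009
R_conv_out = 1/(46.7030*9.9990) = 0.0021
R_total = 0.0082 K/W
Q = 156.6460 / 0.0082 = 19190.9693 W

R_total = 0.0082 K/W, Q = 19190.9693 W


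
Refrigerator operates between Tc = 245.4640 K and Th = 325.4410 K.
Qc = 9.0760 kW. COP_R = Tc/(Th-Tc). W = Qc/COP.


COP = 245.4640 / 79.9770 = 3.0692
W = 9.0760 / 3.0692 = 2.9571 kW

COP = 3.0692, W = 2.9571 kW


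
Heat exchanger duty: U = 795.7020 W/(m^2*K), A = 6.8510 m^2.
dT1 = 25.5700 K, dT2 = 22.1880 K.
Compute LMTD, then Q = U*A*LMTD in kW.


LMTD = 23.8390 K
Q = 795.7020 * 6.8510 * 23.8390 = 129955.0023 W = 129.9550 kW

129.9550 kW


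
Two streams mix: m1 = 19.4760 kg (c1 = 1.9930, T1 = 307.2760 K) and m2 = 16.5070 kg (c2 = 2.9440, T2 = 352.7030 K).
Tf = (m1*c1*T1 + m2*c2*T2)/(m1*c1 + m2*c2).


num = 29067.2926
den = 87.4123
Tf = 332.5310 K

332.5310 K


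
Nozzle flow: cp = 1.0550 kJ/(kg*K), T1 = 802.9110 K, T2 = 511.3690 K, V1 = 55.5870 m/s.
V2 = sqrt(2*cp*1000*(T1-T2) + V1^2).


dT = 291.5420 K
2*cp*1000*dT = 615153.6200
V1^2 = 3089.9146
V2 = sqrt(618243.5346) = 786.2846 m/s

786.2846 m/s


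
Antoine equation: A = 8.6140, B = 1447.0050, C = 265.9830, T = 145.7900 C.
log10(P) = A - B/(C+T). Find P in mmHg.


C+T = 411.7730
B/(C+T) = 3.5141
log10(P) = 8.6140 - 3.5141 = 5.0999
P = 10^5.0999 = 125868.1311 mmHg

125868.1311 mmHg


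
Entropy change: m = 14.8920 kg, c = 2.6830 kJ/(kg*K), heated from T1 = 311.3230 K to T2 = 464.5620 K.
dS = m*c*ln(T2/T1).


T2/T1 = 1.4922
ln(T2/T1) = 0.4003
dS = 14.8920 * 2.6830 * 0.4003 = 15.9926 kJ/K

15.9926 kJ/K


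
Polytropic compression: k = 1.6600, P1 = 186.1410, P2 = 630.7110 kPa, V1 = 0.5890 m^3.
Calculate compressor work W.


(k-1)/k = 0.3976
(P2/P1)^exp = 1.6245
W = 2.5152 * 186.1410 * 0.5890 * (1.6245 - 1) = 172.2067 kJ

172.2067 kJ


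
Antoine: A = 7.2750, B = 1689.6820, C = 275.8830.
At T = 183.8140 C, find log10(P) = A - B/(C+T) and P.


C+T = 459.6970
B/(C+T) = 3.6756
log10(P) = 7.2750 - 3.6756 = 3.5994
P = 10^3.5994 = 3975.1830 mmHg

3975.1830 mmHg


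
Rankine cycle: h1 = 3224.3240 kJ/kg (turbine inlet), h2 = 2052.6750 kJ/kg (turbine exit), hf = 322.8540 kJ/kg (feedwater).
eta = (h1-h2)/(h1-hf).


W = 1171.6490 kJ/kg
Q_in = 2901.4700 kJ/kg
eta = 0.4038 = 40.3812%

eta = 40.3812%


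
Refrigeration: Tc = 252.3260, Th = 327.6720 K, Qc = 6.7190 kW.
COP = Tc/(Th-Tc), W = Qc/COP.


COP = 252.3260 / 75.3460 = 3.3489
W = 6.7190 / 3.3489 = 2.0063 kW

COP = 3.3489, W = 2.0063 kW


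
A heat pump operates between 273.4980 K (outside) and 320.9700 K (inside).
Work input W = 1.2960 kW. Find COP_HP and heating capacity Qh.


COP = 320.9700 / 47.4720 = 6.7612
Qh = 6.7612 * 1.2960 = 8.7626 kW

COP = 6.7612, Qh = 8.7626 kW


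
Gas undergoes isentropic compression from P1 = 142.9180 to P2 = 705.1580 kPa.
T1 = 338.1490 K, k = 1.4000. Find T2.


(k-1)/k = 0.2857
(P2/P1)^exp = 1.5778
T2 = 338.1490 * 1.5778 = 533.5377 K

533.5377 K


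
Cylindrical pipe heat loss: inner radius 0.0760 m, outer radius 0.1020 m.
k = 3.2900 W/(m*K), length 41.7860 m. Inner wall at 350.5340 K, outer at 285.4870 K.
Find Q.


dT = 65.0470 K
ln(ro/ri) = 0.2942
Q = 2*pi*3.2900*41.7860*65.0470 / 0.2942 = 190955.8219 W

190955.8219 W


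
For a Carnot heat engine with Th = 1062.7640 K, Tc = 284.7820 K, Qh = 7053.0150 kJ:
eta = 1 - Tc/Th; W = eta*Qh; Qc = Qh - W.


eta = 1 - 284.7820/1062.7640 = 0.7320
W = 0.7320 * 7053.0150 = 5163.0642 kJ
Qc = 7053.0150 - 5163.0642 = 1889.9508 kJ

eta = 73.2036%, W = 5163.0642 kJ, Qc = 1889.9508 kJ


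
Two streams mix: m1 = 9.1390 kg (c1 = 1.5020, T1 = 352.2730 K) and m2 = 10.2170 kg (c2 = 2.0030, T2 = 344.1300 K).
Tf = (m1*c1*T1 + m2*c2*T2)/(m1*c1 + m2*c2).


num = 11878.0736
den = 34.1914
Tf = 347.3992 K

347.3992 K


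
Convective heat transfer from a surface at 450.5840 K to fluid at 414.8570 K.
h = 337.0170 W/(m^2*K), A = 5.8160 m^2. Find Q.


dT = 35.7270 K
Q = 337.0170 * 5.8160 * 35.7270 = 70028.1666 W

70028.1666 W


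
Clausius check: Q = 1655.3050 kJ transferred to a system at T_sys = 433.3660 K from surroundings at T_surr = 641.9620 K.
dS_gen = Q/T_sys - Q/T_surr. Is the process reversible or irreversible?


dS_sys = 1655.3050/433.3660 = 3.8196 kJ/K
dS_surr = -1655.3050/641.9620 = -2.5785 kJ/K
dS_gen = 3.8196 - 2.5785 = 1.2411 kJ/K (irreversible)

dS_gen = 1.2411 kJ/K, irreversible


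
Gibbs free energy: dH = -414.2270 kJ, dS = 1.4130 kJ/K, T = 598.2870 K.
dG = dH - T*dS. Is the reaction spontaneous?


T*dS = 598.2870 * 1.4130 = 845.3795 kJ
dG = -414.2270 - 845.3795 = -1259.6065 kJ (spontaneous)

dG = -1259.6065 kJ, spontaneous


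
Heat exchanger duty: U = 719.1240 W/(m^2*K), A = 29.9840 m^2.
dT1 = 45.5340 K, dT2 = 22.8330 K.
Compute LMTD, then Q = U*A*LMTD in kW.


LMTD = 32.8880 K
Q = 719.1240 * 29.9840 * 32.8880 = 709137.3979 W = 709.1374 kW

709.1374 kW


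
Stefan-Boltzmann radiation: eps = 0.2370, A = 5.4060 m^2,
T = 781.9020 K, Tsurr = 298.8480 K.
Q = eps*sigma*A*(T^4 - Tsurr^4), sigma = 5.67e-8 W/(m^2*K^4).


T^4 = 3.7377e+11
Tsurr^4 = 7.9763e+09
Q = 0.2370 * 5.67e-8 * 5.4060 * 3.6580e+11 = 26573.4921 W

26573.4921 W
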